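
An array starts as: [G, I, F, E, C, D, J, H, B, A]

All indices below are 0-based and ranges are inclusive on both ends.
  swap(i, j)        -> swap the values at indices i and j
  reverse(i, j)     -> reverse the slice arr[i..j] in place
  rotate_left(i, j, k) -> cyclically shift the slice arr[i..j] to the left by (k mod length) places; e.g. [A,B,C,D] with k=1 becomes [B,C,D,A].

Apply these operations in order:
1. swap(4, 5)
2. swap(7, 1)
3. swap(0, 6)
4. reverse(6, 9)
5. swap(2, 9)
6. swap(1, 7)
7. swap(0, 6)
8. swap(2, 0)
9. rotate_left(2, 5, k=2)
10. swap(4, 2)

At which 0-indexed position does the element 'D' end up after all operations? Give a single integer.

Answer: 4

Derivation:
After 1 (swap(4, 5)): [G, I, F, E, D, C, J, H, B, A]
After 2 (swap(7, 1)): [G, H, F, E, D, C, J, I, B, A]
After 3 (swap(0, 6)): [J, H, F, E, D, C, G, I, B, A]
After 4 (reverse(6, 9)): [J, H, F, E, D, C, A, B, I, G]
After 5 (swap(2, 9)): [J, H, G, E, D, C, A, B, I, F]
After 6 (swap(1, 7)): [J, B, G, E, D, C, A, H, I, F]
After 7 (swap(0, 6)): [A, B, G, E, D, C, J, H, I, F]
After 8 (swap(2, 0)): [G, B, A, E, D, C, J, H, I, F]
After 9 (rotate_left(2, 5, k=2)): [G, B, D, C, A, E, J, H, I, F]
After 10 (swap(4, 2)): [G, B, A, C, D, E, J, H, I, F]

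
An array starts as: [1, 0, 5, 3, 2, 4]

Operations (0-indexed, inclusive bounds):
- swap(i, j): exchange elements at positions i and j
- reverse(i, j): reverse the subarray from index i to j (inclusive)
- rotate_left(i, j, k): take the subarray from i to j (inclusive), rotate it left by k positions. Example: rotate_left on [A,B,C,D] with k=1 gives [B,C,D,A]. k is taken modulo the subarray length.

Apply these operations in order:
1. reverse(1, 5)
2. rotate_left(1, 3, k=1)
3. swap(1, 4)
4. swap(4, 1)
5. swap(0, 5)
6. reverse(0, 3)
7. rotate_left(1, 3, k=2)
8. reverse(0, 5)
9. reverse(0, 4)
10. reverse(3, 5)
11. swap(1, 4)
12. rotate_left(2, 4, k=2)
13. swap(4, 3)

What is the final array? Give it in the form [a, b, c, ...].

After 1 (reverse(1, 5)): [1, 4, 2, 3, 5, 0]
After 2 (rotate_left(1, 3, k=1)): [1, 2, 3, 4, 5, 0]
After 3 (swap(1, 4)): [1, 5, 3, 4, 2, 0]
After 4 (swap(4, 1)): [1, 2, 3, 4, 5, 0]
After 5 (swap(0, 5)): [0, 2, 3, 4, 5, 1]
After 6 (reverse(0, 3)): [4, 3, 2, 0, 5, 1]
After 7 (rotate_left(1, 3, k=2)): [4, 0, 3, 2, 5, 1]
After 8 (reverse(0, 5)): [1, 5, 2, 3, 0, 4]
After 9 (reverse(0, 4)): [0, 3, 2, 5, 1, 4]
After 10 (reverse(3, 5)): [0, 3, 2, 4, 1, 5]
After 11 (swap(1, 4)): [0, 1, 2, 4, 3, 5]
After 12 (rotate_left(2, 4, k=2)): [0, 1, 3, 2, 4, 5]
After 13 (swap(4, 3)): [0, 1, 3, 4, 2, 5]

Answer: [0, 1, 3, 4, 2, 5]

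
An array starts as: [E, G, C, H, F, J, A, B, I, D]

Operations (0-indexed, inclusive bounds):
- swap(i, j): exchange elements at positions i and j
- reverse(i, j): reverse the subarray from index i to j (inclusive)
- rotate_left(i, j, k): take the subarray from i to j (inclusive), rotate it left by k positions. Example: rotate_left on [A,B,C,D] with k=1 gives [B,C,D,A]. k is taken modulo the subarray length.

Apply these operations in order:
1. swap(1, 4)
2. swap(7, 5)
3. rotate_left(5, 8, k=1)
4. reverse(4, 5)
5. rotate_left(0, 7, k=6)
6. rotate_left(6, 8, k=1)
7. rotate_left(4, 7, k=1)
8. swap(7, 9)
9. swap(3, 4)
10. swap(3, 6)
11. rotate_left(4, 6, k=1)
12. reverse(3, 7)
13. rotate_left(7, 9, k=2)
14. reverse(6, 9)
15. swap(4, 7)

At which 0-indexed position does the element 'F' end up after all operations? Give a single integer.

After 1 (swap(1, 4)): [E, F, C, H, G, J, A, B, I, D]
After 2 (swap(7, 5)): [E, F, C, H, G, B, A, J, I, D]
After 3 (rotate_left(5, 8, k=1)): [E, F, C, H, G, A, J, I, B, D]
After 4 (reverse(4, 5)): [E, F, C, H, A, G, J, I, B, D]
After 5 (rotate_left(0, 7, k=6)): [J, I, E, F, C, H, A, G, B, D]
After 6 (rotate_left(6, 8, k=1)): [J, I, E, F, C, H, G, B, A, D]
After 7 (rotate_left(4, 7, k=1)): [J, I, E, F, H, G, B, C, A, D]
After 8 (swap(7, 9)): [J, I, E, F, H, G, B, D, A, C]
After 9 (swap(3, 4)): [J, I, E, H, F, G, B, D, A, C]
After 10 (swap(3, 6)): [J, I, E, B, F, G, H, D, A, C]
After 11 (rotate_left(4, 6, k=1)): [J, I, E, B, G, H, F, D, A, C]
After 12 (reverse(3, 7)): [J, I, E, D, F, H, G, B, A, C]
After 13 (rotate_left(7, 9, k=2)): [J, I, E, D, F, H, G, C, B, A]
After 14 (reverse(6, 9)): [J, I, E, D, F, H, A, B, C, G]
After 15 (swap(4, 7)): [J, I, E, D, B, H, A, F, C, G]

Answer: 7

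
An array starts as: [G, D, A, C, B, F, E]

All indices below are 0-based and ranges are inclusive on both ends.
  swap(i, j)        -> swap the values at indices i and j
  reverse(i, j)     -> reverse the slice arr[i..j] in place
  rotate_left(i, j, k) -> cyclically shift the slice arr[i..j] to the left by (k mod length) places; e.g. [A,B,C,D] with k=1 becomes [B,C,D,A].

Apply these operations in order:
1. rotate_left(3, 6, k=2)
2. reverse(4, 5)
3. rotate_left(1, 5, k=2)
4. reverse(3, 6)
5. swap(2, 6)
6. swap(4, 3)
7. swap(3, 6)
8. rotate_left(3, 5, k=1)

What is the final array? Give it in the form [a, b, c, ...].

Answer: [G, F, E, B, D, C, A]

Derivation:
After 1 (rotate_left(3, 6, k=2)): [G, D, A, F, E, C, B]
After 2 (reverse(4, 5)): [G, D, A, F, C, E, B]
After 3 (rotate_left(1, 5, k=2)): [G, F, C, E, D, A, B]
After 4 (reverse(3, 6)): [G, F, C, B, A, D, E]
After 5 (swap(2, 6)): [G, F, E, B, A, D, C]
After 6 (swap(4, 3)): [G, F, E, A, B, D, C]
After 7 (swap(3, 6)): [G, F, E, C, B, D, A]
After 8 (rotate_left(3, 5, k=1)): [G, F, E, B, D, C, A]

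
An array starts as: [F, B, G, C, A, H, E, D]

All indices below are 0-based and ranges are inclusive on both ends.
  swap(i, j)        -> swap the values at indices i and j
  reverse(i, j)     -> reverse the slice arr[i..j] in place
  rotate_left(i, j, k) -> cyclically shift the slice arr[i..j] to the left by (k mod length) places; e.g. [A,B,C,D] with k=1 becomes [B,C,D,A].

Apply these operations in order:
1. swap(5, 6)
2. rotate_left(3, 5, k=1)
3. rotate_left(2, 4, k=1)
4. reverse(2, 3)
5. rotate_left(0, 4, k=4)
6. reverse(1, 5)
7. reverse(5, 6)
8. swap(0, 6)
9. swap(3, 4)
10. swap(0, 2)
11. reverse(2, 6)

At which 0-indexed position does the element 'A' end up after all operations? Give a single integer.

After 1 (swap(5, 6)): [F, B, G, C, A, E, H, D]
After 2 (rotate_left(3, 5, k=1)): [F, B, G, A, E, C, H, D]
After 3 (rotate_left(2, 4, k=1)): [F, B, A, E, G, C, H, D]
After 4 (reverse(2, 3)): [F, B, E, A, G, C, H, D]
After 5 (rotate_left(0, 4, k=4)): [G, F, B, E, A, C, H, D]
After 6 (reverse(1, 5)): [G, C, A, E, B, F, H, D]
After 7 (reverse(5, 6)): [G, C, A, E, B, H, F, D]
After 8 (swap(0, 6)): [F, C, A, E, B, H, G, D]
After 9 (swap(3, 4)): [F, C, A, B, E, H, G, D]
After 10 (swap(0, 2)): [A, C, F, B, E, H, G, D]
After 11 (reverse(2, 6)): [A, C, G, H, E, B, F, D]

Answer: 0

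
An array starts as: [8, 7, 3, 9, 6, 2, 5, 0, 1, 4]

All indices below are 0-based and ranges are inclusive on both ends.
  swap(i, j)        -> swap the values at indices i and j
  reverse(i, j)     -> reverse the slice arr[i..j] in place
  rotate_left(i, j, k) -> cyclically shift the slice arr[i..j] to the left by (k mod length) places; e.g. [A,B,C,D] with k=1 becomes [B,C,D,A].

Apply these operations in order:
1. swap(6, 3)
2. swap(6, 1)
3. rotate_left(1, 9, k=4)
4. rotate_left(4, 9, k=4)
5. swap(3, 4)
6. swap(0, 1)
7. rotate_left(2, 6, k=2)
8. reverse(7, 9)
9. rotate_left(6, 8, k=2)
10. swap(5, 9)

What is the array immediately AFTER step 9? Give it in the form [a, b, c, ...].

Answer: [2, 8, 0, 6, 1, 7, 9, 5, 3, 4]

Derivation:
After 1 (swap(6, 3)): [8, 7, 3, 5, 6, 2, 9, 0, 1, 4]
After 2 (swap(6, 1)): [8, 9, 3, 5, 6, 2, 7, 0, 1, 4]
After 3 (rotate_left(1, 9, k=4)): [8, 2, 7, 0, 1, 4, 9, 3, 5, 6]
After 4 (rotate_left(4, 9, k=4)): [8, 2, 7, 0, 5, 6, 1, 4, 9, 3]
After 5 (swap(3, 4)): [8, 2, 7, 5, 0, 6, 1, 4, 9, 3]
After 6 (swap(0, 1)): [2, 8, 7, 5, 0, 6, 1, 4, 9, 3]
After 7 (rotate_left(2, 6, k=2)): [2, 8, 0, 6, 1, 7, 5, 4, 9, 3]
After 8 (reverse(7, 9)): [2, 8, 0, 6, 1, 7, 5, 3, 9, 4]
After 9 (rotate_left(6, 8, k=2)): [2, 8, 0, 6, 1, 7, 9, 5, 3, 4]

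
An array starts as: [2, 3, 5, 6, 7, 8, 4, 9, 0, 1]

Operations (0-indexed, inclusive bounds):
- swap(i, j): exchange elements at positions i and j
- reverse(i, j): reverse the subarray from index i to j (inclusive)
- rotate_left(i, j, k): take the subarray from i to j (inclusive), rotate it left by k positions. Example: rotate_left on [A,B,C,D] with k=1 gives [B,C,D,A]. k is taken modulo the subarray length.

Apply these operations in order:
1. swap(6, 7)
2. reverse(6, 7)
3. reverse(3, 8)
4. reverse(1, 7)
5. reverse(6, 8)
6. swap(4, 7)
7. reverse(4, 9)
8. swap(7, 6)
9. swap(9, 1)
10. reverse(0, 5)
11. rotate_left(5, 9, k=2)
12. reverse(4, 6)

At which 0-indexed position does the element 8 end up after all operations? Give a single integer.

After 1 (swap(6, 7)): [2, 3, 5, 6, 7, 8, 9, 4, 0, 1]
After 2 (reverse(6, 7)): [2, 3, 5, 6, 7, 8, 4, 9, 0, 1]
After 3 (reverse(3, 8)): [2, 3, 5, 0, 9, 4, 8, 7, 6, 1]
After 4 (reverse(1, 7)): [2, 7, 8, 4, 9, 0, 5, 3, 6, 1]
After 5 (reverse(6, 8)): [2, 7, 8, 4, 9, 0, 6, 3, 5, 1]
After 6 (swap(4, 7)): [2, 7, 8, 4, 3, 0, 6, 9, 5, 1]
After 7 (reverse(4, 9)): [2, 7, 8, 4, 1, 5, 9, 6, 0, 3]
After 8 (swap(7, 6)): [2, 7, 8, 4, 1, 5, 6, 9, 0, 3]
After 9 (swap(9, 1)): [2, 3, 8, 4, 1, 5, 6, 9, 0, 7]
After 10 (reverse(0, 5)): [5, 1, 4, 8, 3, 2, 6, 9, 0, 7]
After 11 (rotate_left(5, 9, k=2)): [5, 1, 4, 8, 3, 9, 0, 7, 2, 6]
After 12 (reverse(4, 6)): [5, 1, 4, 8, 0, 9, 3, 7, 2, 6]

Answer: 3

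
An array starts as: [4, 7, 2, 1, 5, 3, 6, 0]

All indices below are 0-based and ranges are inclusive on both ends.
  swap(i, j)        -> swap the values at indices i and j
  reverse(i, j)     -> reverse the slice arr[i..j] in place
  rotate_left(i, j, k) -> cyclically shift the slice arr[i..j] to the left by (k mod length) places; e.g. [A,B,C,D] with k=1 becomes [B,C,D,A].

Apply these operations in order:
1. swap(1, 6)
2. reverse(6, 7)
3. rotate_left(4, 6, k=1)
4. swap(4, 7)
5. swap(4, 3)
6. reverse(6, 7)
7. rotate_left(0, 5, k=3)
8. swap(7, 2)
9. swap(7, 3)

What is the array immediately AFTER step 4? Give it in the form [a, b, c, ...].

Answer: [4, 6, 2, 1, 7, 0, 5, 3]

Derivation:
After 1 (swap(1, 6)): [4, 6, 2, 1, 5, 3, 7, 0]
After 2 (reverse(6, 7)): [4, 6, 2, 1, 5, 3, 0, 7]
After 3 (rotate_left(4, 6, k=1)): [4, 6, 2, 1, 3, 0, 5, 7]
After 4 (swap(4, 7)): [4, 6, 2, 1, 7, 0, 5, 3]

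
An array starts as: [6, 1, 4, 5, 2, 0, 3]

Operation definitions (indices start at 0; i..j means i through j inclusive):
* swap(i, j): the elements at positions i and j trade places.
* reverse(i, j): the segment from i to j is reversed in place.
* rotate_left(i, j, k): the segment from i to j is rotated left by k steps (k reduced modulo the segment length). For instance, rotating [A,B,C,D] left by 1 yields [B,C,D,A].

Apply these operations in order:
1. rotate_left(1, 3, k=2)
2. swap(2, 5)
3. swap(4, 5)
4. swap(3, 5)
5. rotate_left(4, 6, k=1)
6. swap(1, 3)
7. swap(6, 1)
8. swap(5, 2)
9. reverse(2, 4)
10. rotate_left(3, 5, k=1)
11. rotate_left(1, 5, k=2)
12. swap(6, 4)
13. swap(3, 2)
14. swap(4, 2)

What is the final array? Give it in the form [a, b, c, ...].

After 1 (rotate_left(1, 3, k=2)): [6, 5, 1, 4, 2, 0, 3]
After 2 (swap(2, 5)): [6, 5, 0, 4, 2, 1, 3]
After 3 (swap(4, 5)): [6, 5, 0, 4, 1, 2, 3]
After 4 (swap(3, 5)): [6, 5, 0, 2, 1, 4, 3]
After 5 (rotate_left(4, 6, k=1)): [6, 5, 0, 2, 4, 3, 1]
After 6 (swap(1, 3)): [6, 2, 0, 5, 4, 3, 1]
After 7 (swap(6, 1)): [6, 1, 0, 5, 4, 3, 2]
After 8 (swap(5, 2)): [6, 1, 3, 5, 4, 0, 2]
After 9 (reverse(2, 4)): [6, 1, 4, 5, 3, 0, 2]
After 10 (rotate_left(3, 5, k=1)): [6, 1, 4, 3, 0, 5, 2]
After 11 (rotate_left(1, 5, k=2)): [6, 3, 0, 5, 1, 4, 2]
After 12 (swap(6, 4)): [6, 3, 0, 5, 2, 4, 1]
After 13 (swap(3, 2)): [6, 3, 5, 0, 2, 4, 1]
After 14 (swap(4, 2)): [6, 3, 2, 0, 5, 4, 1]

Answer: [6, 3, 2, 0, 5, 4, 1]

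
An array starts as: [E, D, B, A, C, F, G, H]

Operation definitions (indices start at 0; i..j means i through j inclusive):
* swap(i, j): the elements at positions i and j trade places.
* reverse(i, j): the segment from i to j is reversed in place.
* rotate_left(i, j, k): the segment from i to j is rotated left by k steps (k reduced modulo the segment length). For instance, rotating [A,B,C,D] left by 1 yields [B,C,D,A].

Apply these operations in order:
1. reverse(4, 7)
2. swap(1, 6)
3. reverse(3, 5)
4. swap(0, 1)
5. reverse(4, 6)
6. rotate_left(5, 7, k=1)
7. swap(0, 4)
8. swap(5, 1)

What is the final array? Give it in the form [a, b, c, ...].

After 1 (reverse(4, 7)): [E, D, B, A, H, G, F, C]
After 2 (swap(1, 6)): [E, F, B, A, H, G, D, C]
After 3 (reverse(3, 5)): [E, F, B, G, H, A, D, C]
After 4 (swap(0, 1)): [F, E, B, G, H, A, D, C]
After 5 (reverse(4, 6)): [F, E, B, G, D, A, H, C]
After 6 (rotate_left(5, 7, k=1)): [F, E, B, G, D, H, C, A]
After 7 (swap(0, 4)): [D, E, B, G, F, H, C, A]
After 8 (swap(5, 1)): [D, H, B, G, F, E, C, A]

Answer: [D, H, B, G, F, E, C, A]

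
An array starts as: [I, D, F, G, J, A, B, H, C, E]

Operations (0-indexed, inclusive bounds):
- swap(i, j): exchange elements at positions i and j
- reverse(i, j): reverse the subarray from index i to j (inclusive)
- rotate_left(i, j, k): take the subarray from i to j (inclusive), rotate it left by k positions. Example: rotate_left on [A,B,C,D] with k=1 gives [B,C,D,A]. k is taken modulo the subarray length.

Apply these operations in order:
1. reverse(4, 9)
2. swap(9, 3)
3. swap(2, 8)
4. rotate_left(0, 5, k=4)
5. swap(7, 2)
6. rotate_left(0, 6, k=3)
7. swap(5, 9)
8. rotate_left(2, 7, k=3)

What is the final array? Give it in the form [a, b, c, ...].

Answer: [D, A, G, B, I, J, H, E, F, C]

Derivation:
After 1 (reverse(4, 9)): [I, D, F, G, E, C, H, B, A, J]
After 2 (swap(9, 3)): [I, D, F, J, E, C, H, B, A, G]
After 3 (swap(2, 8)): [I, D, A, J, E, C, H, B, F, G]
After 4 (rotate_left(0, 5, k=4)): [E, C, I, D, A, J, H, B, F, G]
After 5 (swap(7, 2)): [E, C, B, D, A, J, H, I, F, G]
After 6 (rotate_left(0, 6, k=3)): [D, A, J, H, E, C, B, I, F, G]
After 7 (swap(5, 9)): [D, A, J, H, E, G, B, I, F, C]
After 8 (rotate_left(2, 7, k=3)): [D, A, G, B, I, J, H, E, F, C]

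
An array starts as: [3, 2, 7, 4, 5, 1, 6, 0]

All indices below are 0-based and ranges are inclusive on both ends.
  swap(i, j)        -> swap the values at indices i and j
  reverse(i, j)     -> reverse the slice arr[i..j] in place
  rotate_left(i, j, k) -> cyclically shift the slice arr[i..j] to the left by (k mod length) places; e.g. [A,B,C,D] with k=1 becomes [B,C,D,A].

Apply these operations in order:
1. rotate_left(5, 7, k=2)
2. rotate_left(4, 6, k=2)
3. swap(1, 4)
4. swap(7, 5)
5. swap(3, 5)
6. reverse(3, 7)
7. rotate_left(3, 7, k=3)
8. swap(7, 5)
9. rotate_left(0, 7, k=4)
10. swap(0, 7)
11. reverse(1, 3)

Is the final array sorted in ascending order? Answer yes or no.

Answer: no

Derivation:
After 1 (rotate_left(5, 7, k=2)): [3, 2, 7, 4, 5, 0, 1, 6]
After 2 (rotate_left(4, 6, k=2)): [3, 2, 7, 4, 1, 5, 0, 6]
After 3 (swap(1, 4)): [3, 1, 7, 4, 2, 5, 0, 6]
After 4 (swap(7, 5)): [3, 1, 7, 4, 2, 6, 0, 5]
After 5 (swap(3, 5)): [3, 1, 7, 6, 2, 4, 0, 5]
After 6 (reverse(3, 7)): [3, 1, 7, 5, 0, 4, 2, 6]
After 7 (rotate_left(3, 7, k=3)): [3, 1, 7, 2, 6, 5, 0, 4]
After 8 (swap(7, 5)): [3, 1, 7, 2, 6, 4, 0, 5]
After 9 (rotate_left(0, 7, k=4)): [6, 4, 0, 5, 3, 1, 7, 2]
After 10 (swap(0, 7)): [2, 4, 0, 5, 3, 1, 7, 6]
After 11 (reverse(1, 3)): [2, 5, 0, 4, 3, 1, 7, 6]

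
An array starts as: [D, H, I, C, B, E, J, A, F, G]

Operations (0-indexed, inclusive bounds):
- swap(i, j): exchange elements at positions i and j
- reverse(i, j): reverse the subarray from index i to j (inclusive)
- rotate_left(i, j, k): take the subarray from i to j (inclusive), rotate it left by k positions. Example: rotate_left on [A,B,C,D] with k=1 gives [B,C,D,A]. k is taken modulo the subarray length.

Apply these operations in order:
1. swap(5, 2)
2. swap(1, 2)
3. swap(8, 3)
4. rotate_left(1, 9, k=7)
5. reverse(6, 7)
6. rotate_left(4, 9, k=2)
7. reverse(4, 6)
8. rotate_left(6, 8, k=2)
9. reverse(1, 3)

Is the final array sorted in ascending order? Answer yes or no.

After 1 (swap(5, 2)): [D, H, E, C, B, I, J, A, F, G]
After 2 (swap(1, 2)): [D, E, H, C, B, I, J, A, F, G]
After 3 (swap(8, 3)): [D, E, H, F, B, I, J, A, C, G]
After 4 (rotate_left(1, 9, k=7)): [D, C, G, E, H, F, B, I, J, A]
After 5 (reverse(6, 7)): [D, C, G, E, H, F, I, B, J, A]
After 6 (rotate_left(4, 9, k=2)): [D, C, G, E, I, B, J, A, H, F]
After 7 (reverse(4, 6)): [D, C, G, E, J, B, I, A, H, F]
After 8 (rotate_left(6, 8, k=2)): [D, C, G, E, J, B, H, I, A, F]
After 9 (reverse(1, 3)): [D, E, G, C, J, B, H, I, A, F]

Answer: no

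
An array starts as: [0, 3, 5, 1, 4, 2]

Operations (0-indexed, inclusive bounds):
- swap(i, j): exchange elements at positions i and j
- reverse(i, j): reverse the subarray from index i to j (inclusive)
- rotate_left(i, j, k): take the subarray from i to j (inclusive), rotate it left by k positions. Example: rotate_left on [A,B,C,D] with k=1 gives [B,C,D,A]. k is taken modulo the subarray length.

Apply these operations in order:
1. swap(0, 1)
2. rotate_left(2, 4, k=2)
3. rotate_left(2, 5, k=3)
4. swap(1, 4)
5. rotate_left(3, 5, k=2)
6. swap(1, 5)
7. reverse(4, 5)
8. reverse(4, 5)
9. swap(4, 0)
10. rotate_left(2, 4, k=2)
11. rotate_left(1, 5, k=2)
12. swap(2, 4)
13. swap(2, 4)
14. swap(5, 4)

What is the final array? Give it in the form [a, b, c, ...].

Answer: [4, 2, 1, 5, 3, 0]

Derivation:
After 1 (swap(0, 1)): [3, 0, 5, 1, 4, 2]
After 2 (rotate_left(2, 4, k=2)): [3, 0, 4, 5, 1, 2]
After 3 (rotate_left(2, 5, k=3)): [3, 0, 2, 4, 5, 1]
After 4 (swap(1, 4)): [3, 5, 2, 4, 0, 1]
After 5 (rotate_left(3, 5, k=2)): [3, 5, 2, 1, 4, 0]
After 6 (swap(1, 5)): [3, 0, 2, 1, 4, 5]
After 7 (reverse(4, 5)): [3, 0, 2, 1, 5, 4]
After 8 (reverse(4, 5)): [3, 0, 2, 1, 4, 5]
After 9 (swap(4, 0)): [4, 0, 2, 1, 3, 5]
After 10 (rotate_left(2, 4, k=2)): [4, 0, 3, 2, 1, 5]
After 11 (rotate_left(1, 5, k=2)): [4, 2, 1, 5, 0, 3]
After 12 (swap(2, 4)): [4, 2, 0, 5, 1, 3]
After 13 (swap(2, 4)): [4, 2, 1, 5, 0, 3]
After 14 (swap(5, 4)): [4, 2, 1, 5, 3, 0]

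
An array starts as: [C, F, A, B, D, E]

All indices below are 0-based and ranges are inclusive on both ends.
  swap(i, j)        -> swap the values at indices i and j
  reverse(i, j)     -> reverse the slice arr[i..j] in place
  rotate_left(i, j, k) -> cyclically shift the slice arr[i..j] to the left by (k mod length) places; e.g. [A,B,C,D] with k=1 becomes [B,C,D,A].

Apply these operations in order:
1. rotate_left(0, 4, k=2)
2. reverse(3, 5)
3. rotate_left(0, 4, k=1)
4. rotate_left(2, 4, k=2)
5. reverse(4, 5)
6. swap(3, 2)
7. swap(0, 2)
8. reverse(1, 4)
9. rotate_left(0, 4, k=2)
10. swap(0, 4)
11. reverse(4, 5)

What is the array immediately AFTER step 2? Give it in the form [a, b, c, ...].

After 1 (rotate_left(0, 4, k=2)): [A, B, D, C, F, E]
After 2 (reverse(3, 5)): [A, B, D, E, F, C]

Answer: [A, B, D, E, F, C]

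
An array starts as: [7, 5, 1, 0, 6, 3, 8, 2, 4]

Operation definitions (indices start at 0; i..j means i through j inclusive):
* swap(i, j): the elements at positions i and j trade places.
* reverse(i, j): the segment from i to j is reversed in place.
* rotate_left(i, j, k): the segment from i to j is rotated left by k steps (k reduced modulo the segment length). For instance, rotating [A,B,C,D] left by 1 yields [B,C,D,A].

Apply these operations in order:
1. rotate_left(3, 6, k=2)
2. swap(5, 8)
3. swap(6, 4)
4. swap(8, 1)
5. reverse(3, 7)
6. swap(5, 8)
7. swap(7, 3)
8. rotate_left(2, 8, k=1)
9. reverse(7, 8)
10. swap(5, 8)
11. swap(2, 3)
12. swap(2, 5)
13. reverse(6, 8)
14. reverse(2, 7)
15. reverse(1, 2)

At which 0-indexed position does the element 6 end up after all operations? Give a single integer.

After 1 (rotate_left(3, 6, k=2)): [7, 5, 1, 3, 8, 0, 6, 2, 4]
After 2 (swap(5, 8)): [7, 5, 1, 3, 8, 4, 6, 2, 0]
After 3 (swap(6, 4)): [7, 5, 1, 3, 6, 4, 8, 2, 0]
After 4 (swap(8, 1)): [7, 0, 1, 3, 6, 4, 8, 2, 5]
After 5 (reverse(3, 7)): [7, 0, 1, 2, 8, 4, 6, 3, 5]
After 6 (swap(5, 8)): [7, 0, 1, 2, 8, 5, 6, 3, 4]
After 7 (swap(7, 3)): [7, 0, 1, 3, 8, 5, 6, 2, 4]
After 8 (rotate_left(2, 8, k=1)): [7, 0, 3, 8, 5, 6, 2, 4, 1]
After 9 (reverse(7, 8)): [7, 0, 3, 8, 5, 6, 2, 1, 4]
After 10 (swap(5, 8)): [7, 0, 3, 8, 5, 4, 2, 1, 6]
After 11 (swap(2, 3)): [7, 0, 8, 3, 5, 4, 2, 1, 6]
After 12 (swap(2, 5)): [7, 0, 4, 3, 5, 8, 2, 1, 6]
After 13 (reverse(6, 8)): [7, 0, 4, 3, 5, 8, 6, 1, 2]
After 14 (reverse(2, 7)): [7, 0, 1, 6, 8, 5, 3, 4, 2]
After 15 (reverse(1, 2)): [7, 1, 0, 6, 8, 5, 3, 4, 2]

Answer: 3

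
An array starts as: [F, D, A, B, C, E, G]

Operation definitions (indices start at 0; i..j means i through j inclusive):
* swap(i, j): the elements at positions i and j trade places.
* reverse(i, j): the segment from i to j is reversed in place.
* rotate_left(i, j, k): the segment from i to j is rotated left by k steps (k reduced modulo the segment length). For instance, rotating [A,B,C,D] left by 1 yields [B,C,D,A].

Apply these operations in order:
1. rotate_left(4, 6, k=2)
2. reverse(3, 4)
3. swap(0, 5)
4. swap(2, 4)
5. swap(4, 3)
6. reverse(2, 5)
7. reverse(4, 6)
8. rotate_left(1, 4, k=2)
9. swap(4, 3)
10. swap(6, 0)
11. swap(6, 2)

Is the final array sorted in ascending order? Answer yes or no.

Answer: no

Derivation:
After 1 (rotate_left(4, 6, k=2)): [F, D, A, B, G, C, E]
After 2 (reverse(3, 4)): [F, D, A, G, B, C, E]
After 3 (swap(0, 5)): [C, D, A, G, B, F, E]
After 4 (swap(2, 4)): [C, D, B, G, A, F, E]
After 5 (swap(4, 3)): [C, D, B, A, G, F, E]
After 6 (reverse(2, 5)): [C, D, F, G, A, B, E]
After 7 (reverse(4, 6)): [C, D, F, G, E, B, A]
After 8 (rotate_left(1, 4, k=2)): [C, G, E, D, F, B, A]
After 9 (swap(4, 3)): [C, G, E, F, D, B, A]
After 10 (swap(6, 0)): [A, G, E, F, D, B, C]
After 11 (swap(6, 2)): [A, G, C, F, D, B, E]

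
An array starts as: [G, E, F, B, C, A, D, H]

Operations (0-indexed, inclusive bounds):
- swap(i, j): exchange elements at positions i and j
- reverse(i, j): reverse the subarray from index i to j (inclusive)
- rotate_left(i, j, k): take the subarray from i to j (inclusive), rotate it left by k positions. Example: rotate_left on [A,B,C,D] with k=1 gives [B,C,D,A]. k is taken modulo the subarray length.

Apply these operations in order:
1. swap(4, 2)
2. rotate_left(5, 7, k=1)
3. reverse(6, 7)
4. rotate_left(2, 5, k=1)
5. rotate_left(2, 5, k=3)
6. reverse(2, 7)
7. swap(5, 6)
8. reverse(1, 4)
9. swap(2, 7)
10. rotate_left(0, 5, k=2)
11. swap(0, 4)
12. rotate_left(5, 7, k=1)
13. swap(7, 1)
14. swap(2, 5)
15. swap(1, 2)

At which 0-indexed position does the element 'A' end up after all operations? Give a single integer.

After 1 (swap(4, 2)): [G, E, C, B, F, A, D, H]
After 2 (rotate_left(5, 7, k=1)): [G, E, C, B, F, D, H, A]
After 3 (reverse(6, 7)): [G, E, C, B, F, D, A, H]
After 4 (rotate_left(2, 5, k=1)): [G, E, B, F, D, C, A, H]
After 5 (rotate_left(2, 5, k=3)): [G, E, C, B, F, D, A, H]
After 6 (reverse(2, 7)): [G, E, H, A, D, F, B, C]
After 7 (swap(5, 6)): [G, E, H, A, D, B, F, C]
After 8 (reverse(1, 4)): [G, D, A, H, E, B, F, C]
After 9 (swap(2, 7)): [G, D, C, H, E, B, F, A]
After 10 (rotate_left(0, 5, k=2)): [C, H, E, B, G, D, F, A]
After 11 (swap(0, 4)): [G, H, E, B, C, D, F, A]
After 12 (rotate_left(5, 7, k=1)): [G, H, E, B, C, F, A, D]
After 13 (swap(7, 1)): [G, D, E, B, C, F, A, H]
After 14 (swap(2, 5)): [G, D, F, B, C, E, A, H]
After 15 (swap(1, 2)): [G, F, D, B, C, E, A, H]

Answer: 6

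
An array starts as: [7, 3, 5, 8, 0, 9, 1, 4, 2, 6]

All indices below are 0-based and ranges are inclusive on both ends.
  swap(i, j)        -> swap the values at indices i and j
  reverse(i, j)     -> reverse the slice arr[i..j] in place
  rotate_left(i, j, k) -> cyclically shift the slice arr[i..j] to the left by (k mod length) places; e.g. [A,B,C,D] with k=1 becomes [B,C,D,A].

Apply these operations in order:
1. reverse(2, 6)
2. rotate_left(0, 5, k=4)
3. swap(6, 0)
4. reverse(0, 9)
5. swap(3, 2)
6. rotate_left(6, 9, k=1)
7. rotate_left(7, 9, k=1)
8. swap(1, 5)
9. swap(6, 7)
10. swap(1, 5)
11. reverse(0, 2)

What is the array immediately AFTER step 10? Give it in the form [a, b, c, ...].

Answer: [6, 2, 0, 4, 9, 1, 5, 7, 3, 8]

Derivation:
After 1 (reverse(2, 6)): [7, 3, 1, 9, 0, 8, 5, 4, 2, 6]
After 2 (rotate_left(0, 5, k=4)): [0, 8, 7, 3, 1, 9, 5, 4, 2, 6]
After 3 (swap(6, 0)): [5, 8, 7, 3, 1, 9, 0, 4, 2, 6]
After 4 (reverse(0, 9)): [6, 2, 4, 0, 9, 1, 3, 7, 8, 5]
After 5 (swap(3, 2)): [6, 2, 0, 4, 9, 1, 3, 7, 8, 5]
After 6 (rotate_left(6, 9, k=1)): [6, 2, 0, 4, 9, 1, 7, 8, 5, 3]
After 7 (rotate_left(7, 9, k=1)): [6, 2, 0, 4, 9, 1, 7, 5, 3, 8]
After 8 (swap(1, 5)): [6, 1, 0, 4, 9, 2, 7, 5, 3, 8]
After 9 (swap(6, 7)): [6, 1, 0, 4, 9, 2, 5, 7, 3, 8]
After 10 (swap(1, 5)): [6, 2, 0, 4, 9, 1, 5, 7, 3, 8]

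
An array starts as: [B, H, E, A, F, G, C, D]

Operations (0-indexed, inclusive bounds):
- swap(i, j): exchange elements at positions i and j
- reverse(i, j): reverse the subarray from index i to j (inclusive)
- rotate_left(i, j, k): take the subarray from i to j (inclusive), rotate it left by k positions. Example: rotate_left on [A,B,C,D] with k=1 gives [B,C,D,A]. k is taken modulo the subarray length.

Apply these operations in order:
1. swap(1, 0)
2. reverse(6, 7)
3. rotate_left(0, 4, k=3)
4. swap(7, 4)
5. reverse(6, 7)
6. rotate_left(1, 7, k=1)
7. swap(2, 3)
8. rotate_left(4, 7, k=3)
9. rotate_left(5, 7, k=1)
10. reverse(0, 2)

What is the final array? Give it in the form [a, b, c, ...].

Answer: [C, H, A, B, F, E, D, G]

Derivation:
After 1 (swap(1, 0)): [H, B, E, A, F, G, C, D]
After 2 (reverse(6, 7)): [H, B, E, A, F, G, D, C]
After 3 (rotate_left(0, 4, k=3)): [A, F, H, B, E, G, D, C]
After 4 (swap(7, 4)): [A, F, H, B, C, G, D, E]
After 5 (reverse(6, 7)): [A, F, H, B, C, G, E, D]
After 6 (rotate_left(1, 7, k=1)): [A, H, B, C, G, E, D, F]
After 7 (swap(2, 3)): [A, H, C, B, G, E, D, F]
After 8 (rotate_left(4, 7, k=3)): [A, H, C, B, F, G, E, D]
After 9 (rotate_left(5, 7, k=1)): [A, H, C, B, F, E, D, G]
After 10 (reverse(0, 2)): [C, H, A, B, F, E, D, G]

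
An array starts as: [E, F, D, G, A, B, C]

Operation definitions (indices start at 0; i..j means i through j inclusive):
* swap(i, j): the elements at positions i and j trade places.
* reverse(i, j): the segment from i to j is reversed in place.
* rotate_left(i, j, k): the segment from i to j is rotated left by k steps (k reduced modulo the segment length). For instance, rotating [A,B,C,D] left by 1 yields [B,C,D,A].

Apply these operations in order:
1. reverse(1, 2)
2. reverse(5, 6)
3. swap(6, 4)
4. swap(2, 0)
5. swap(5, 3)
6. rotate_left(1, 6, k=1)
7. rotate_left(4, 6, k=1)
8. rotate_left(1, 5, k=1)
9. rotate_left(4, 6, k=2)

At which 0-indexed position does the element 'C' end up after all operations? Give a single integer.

After 1 (reverse(1, 2)): [E, D, F, G, A, B, C]
After 2 (reverse(5, 6)): [E, D, F, G, A, C, B]
After 3 (swap(6, 4)): [E, D, F, G, B, C, A]
After 4 (swap(2, 0)): [F, D, E, G, B, C, A]
After 5 (swap(5, 3)): [F, D, E, C, B, G, A]
After 6 (rotate_left(1, 6, k=1)): [F, E, C, B, G, A, D]
After 7 (rotate_left(4, 6, k=1)): [F, E, C, B, A, D, G]
After 8 (rotate_left(1, 5, k=1)): [F, C, B, A, D, E, G]
After 9 (rotate_left(4, 6, k=2)): [F, C, B, A, G, D, E]

Answer: 1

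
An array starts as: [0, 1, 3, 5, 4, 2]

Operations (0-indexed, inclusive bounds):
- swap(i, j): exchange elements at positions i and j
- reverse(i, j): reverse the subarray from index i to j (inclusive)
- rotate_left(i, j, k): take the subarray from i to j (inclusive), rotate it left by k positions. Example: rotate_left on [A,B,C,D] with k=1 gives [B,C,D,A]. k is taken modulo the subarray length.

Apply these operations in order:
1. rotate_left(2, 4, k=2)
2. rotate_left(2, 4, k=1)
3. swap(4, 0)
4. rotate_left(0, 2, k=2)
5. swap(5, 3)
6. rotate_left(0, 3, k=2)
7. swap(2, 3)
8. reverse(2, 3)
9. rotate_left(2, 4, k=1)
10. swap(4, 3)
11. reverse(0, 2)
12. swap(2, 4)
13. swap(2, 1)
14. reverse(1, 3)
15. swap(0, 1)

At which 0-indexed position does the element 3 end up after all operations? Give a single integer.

Answer: 0

Derivation:
After 1 (rotate_left(2, 4, k=2)): [0, 1, 4, 3, 5, 2]
After 2 (rotate_left(2, 4, k=1)): [0, 1, 3, 5, 4, 2]
After 3 (swap(4, 0)): [4, 1, 3, 5, 0, 2]
After 4 (rotate_left(0, 2, k=2)): [3, 4, 1, 5, 0, 2]
After 5 (swap(5, 3)): [3, 4, 1, 2, 0, 5]
After 6 (rotate_left(0, 3, k=2)): [1, 2, 3, 4, 0, 5]
After 7 (swap(2, 3)): [1, 2, 4, 3, 0, 5]
After 8 (reverse(2, 3)): [1, 2, 3, 4, 0, 5]
After 9 (rotate_left(2, 4, k=1)): [1, 2, 4, 0, 3, 5]
After 10 (swap(4, 3)): [1, 2, 4, 3, 0, 5]
After 11 (reverse(0, 2)): [4, 2, 1, 3, 0, 5]
After 12 (swap(2, 4)): [4, 2, 0, 3, 1, 5]
After 13 (swap(2, 1)): [4, 0, 2, 3, 1, 5]
After 14 (reverse(1, 3)): [4, 3, 2, 0, 1, 5]
After 15 (swap(0, 1)): [3, 4, 2, 0, 1, 5]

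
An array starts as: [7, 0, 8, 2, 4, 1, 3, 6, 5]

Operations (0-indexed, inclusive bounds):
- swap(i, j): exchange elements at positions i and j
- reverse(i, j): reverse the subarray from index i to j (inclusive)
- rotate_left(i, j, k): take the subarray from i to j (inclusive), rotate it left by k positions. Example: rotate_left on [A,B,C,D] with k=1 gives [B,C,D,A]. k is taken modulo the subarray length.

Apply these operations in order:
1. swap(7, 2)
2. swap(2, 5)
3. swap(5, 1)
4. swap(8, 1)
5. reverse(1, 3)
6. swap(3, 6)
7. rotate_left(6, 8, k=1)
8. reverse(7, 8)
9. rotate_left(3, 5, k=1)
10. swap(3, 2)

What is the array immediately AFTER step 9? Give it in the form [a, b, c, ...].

Answer: [7, 2, 1, 4, 0, 3, 8, 5, 6]

Derivation:
After 1 (swap(7, 2)): [7, 0, 6, 2, 4, 1, 3, 8, 5]
After 2 (swap(2, 5)): [7, 0, 1, 2, 4, 6, 3, 8, 5]
After 3 (swap(5, 1)): [7, 6, 1, 2, 4, 0, 3, 8, 5]
After 4 (swap(8, 1)): [7, 5, 1, 2, 4, 0, 3, 8, 6]
After 5 (reverse(1, 3)): [7, 2, 1, 5, 4, 0, 3, 8, 6]
After 6 (swap(3, 6)): [7, 2, 1, 3, 4, 0, 5, 8, 6]
After 7 (rotate_left(6, 8, k=1)): [7, 2, 1, 3, 4, 0, 8, 6, 5]
After 8 (reverse(7, 8)): [7, 2, 1, 3, 4, 0, 8, 5, 6]
After 9 (rotate_left(3, 5, k=1)): [7, 2, 1, 4, 0, 3, 8, 5, 6]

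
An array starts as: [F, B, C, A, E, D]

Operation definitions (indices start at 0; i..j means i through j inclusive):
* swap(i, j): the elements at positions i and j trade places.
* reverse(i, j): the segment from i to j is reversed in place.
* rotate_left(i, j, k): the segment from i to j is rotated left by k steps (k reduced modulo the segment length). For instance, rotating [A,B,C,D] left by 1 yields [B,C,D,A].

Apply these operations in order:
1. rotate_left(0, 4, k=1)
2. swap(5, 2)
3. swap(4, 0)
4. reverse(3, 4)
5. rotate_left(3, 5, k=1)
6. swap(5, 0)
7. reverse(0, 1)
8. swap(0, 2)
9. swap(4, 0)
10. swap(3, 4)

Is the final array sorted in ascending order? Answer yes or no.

Answer: yes

Derivation:
After 1 (rotate_left(0, 4, k=1)): [B, C, A, E, F, D]
After 2 (swap(5, 2)): [B, C, D, E, F, A]
After 3 (swap(4, 0)): [F, C, D, E, B, A]
After 4 (reverse(3, 4)): [F, C, D, B, E, A]
After 5 (rotate_left(3, 5, k=1)): [F, C, D, E, A, B]
After 6 (swap(5, 0)): [B, C, D, E, A, F]
After 7 (reverse(0, 1)): [C, B, D, E, A, F]
After 8 (swap(0, 2)): [D, B, C, E, A, F]
After 9 (swap(4, 0)): [A, B, C, E, D, F]
After 10 (swap(3, 4)): [A, B, C, D, E, F]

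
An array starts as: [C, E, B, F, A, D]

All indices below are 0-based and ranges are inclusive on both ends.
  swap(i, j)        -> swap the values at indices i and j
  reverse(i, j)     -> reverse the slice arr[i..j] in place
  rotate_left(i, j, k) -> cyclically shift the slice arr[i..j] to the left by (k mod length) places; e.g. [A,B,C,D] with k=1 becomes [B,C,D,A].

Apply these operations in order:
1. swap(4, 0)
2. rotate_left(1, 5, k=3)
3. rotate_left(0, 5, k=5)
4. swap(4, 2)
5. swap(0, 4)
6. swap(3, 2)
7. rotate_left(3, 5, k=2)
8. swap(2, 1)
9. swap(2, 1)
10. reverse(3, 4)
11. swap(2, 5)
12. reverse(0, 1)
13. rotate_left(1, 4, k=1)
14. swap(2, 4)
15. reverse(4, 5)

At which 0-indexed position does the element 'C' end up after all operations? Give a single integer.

Answer: 2

Derivation:
After 1 (swap(4, 0)): [A, E, B, F, C, D]
After 2 (rotate_left(1, 5, k=3)): [A, C, D, E, B, F]
After 3 (rotate_left(0, 5, k=5)): [F, A, C, D, E, B]
After 4 (swap(4, 2)): [F, A, E, D, C, B]
After 5 (swap(0, 4)): [C, A, E, D, F, B]
After 6 (swap(3, 2)): [C, A, D, E, F, B]
After 7 (rotate_left(3, 5, k=2)): [C, A, D, B, E, F]
After 8 (swap(2, 1)): [C, D, A, B, E, F]
After 9 (swap(2, 1)): [C, A, D, B, E, F]
After 10 (reverse(3, 4)): [C, A, D, E, B, F]
After 11 (swap(2, 5)): [C, A, F, E, B, D]
After 12 (reverse(0, 1)): [A, C, F, E, B, D]
After 13 (rotate_left(1, 4, k=1)): [A, F, E, B, C, D]
After 14 (swap(2, 4)): [A, F, C, B, E, D]
After 15 (reverse(4, 5)): [A, F, C, B, D, E]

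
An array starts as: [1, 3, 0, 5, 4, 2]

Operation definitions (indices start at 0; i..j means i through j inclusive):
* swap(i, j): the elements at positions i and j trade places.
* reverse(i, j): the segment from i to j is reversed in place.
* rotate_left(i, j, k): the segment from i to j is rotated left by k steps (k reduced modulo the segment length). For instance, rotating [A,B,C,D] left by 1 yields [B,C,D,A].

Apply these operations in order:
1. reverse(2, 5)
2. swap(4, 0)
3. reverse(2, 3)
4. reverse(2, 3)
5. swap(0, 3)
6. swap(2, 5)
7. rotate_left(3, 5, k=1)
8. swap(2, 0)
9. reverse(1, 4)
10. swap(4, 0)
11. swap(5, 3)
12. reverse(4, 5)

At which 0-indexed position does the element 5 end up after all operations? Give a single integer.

Answer: 3

Derivation:
After 1 (reverse(2, 5)): [1, 3, 2, 4, 5, 0]
After 2 (swap(4, 0)): [5, 3, 2, 4, 1, 0]
After 3 (reverse(2, 3)): [5, 3, 4, 2, 1, 0]
After 4 (reverse(2, 3)): [5, 3, 2, 4, 1, 0]
After 5 (swap(0, 3)): [4, 3, 2, 5, 1, 0]
After 6 (swap(2, 5)): [4, 3, 0, 5, 1, 2]
After 7 (rotate_left(3, 5, k=1)): [4, 3, 0, 1, 2, 5]
After 8 (swap(2, 0)): [0, 3, 4, 1, 2, 5]
After 9 (reverse(1, 4)): [0, 2, 1, 4, 3, 5]
After 10 (swap(4, 0)): [3, 2, 1, 4, 0, 5]
After 11 (swap(5, 3)): [3, 2, 1, 5, 0, 4]
After 12 (reverse(4, 5)): [3, 2, 1, 5, 4, 0]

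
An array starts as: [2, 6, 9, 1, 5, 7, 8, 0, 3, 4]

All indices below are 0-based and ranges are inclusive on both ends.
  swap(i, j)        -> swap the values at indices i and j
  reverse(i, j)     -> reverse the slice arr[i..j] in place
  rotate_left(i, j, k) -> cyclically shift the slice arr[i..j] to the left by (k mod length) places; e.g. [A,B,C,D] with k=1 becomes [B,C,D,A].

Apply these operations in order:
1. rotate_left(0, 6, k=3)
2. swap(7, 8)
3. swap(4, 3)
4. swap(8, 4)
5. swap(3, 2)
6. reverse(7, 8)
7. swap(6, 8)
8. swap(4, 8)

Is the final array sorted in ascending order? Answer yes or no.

After 1 (rotate_left(0, 6, k=3)): [1, 5, 7, 8, 2, 6, 9, 0, 3, 4]
After 2 (swap(7, 8)): [1, 5, 7, 8, 2, 6, 9, 3, 0, 4]
After 3 (swap(4, 3)): [1, 5, 7, 2, 8, 6, 9, 3, 0, 4]
After 4 (swap(8, 4)): [1, 5, 7, 2, 0, 6, 9, 3, 8, 4]
After 5 (swap(3, 2)): [1, 5, 2, 7, 0, 6, 9, 3, 8, 4]
After 6 (reverse(7, 8)): [1, 5, 2, 7, 0, 6, 9, 8, 3, 4]
After 7 (swap(6, 8)): [1, 5, 2, 7, 0, 6, 3, 8, 9, 4]
After 8 (swap(4, 8)): [1, 5, 2, 7, 9, 6, 3, 8, 0, 4]

Answer: no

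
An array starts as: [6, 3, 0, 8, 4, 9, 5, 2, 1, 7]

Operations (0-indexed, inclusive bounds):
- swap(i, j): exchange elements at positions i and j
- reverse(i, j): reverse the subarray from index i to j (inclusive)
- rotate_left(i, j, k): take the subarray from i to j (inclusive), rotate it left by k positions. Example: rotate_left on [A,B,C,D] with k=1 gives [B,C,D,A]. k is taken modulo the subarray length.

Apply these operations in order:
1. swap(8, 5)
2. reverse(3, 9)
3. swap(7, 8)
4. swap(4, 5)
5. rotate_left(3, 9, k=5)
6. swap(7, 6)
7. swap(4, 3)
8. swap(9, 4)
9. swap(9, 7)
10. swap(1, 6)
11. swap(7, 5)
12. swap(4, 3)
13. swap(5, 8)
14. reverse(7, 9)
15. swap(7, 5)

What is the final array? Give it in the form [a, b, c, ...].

Answer: [6, 9, 0, 4, 8, 2, 3, 5, 1, 7]

Derivation:
After 1 (swap(8, 5)): [6, 3, 0, 8, 4, 1, 5, 2, 9, 7]
After 2 (reverse(3, 9)): [6, 3, 0, 7, 9, 2, 5, 1, 4, 8]
After 3 (swap(7, 8)): [6, 3, 0, 7, 9, 2, 5, 4, 1, 8]
After 4 (swap(4, 5)): [6, 3, 0, 7, 2, 9, 5, 4, 1, 8]
After 5 (rotate_left(3, 9, k=5)): [6, 3, 0, 1, 8, 7, 2, 9, 5, 4]
After 6 (swap(7, 6)): [6, 3, 0, 1, 8, 7, 9, 2, 5, 4]
After 7 (swap(4, 3)): [6, 3, 0, 8, 1, 7, 9, 2, 5, 4]
After 8 (swap(9, 4)): [6, 3, 0, 8, 4, 7, 9, 2, 5, 1]
After 9 (swap(9, 7)): [6, 3, 0, 8, 4, 7, 9, 1, 5, 2]
After 10 (swap(1, 6)): [6, 9, 0, 8, 4, 7, 3, 1, 5, 2]
After 11 (swap(7, 5)): [6, 9, 0, 8, 4, 1, 3, 7, 5, 2]
After 12 (swap(4, 3)): [6, 9, 0, 4, 8, 1, 3, 7, 5, 2]
After 13 (swap(5, 8)): [6, 9, 0, 4, 8, 5, 3, 7, 1, 2]
After 14 (reverse(7, 9)): [6, 9, 0, 4, 8, 5, 3, 2, 1, 7]
After 15 (swap(7, 5)): [6, 9, 0, 4, 8, 2, 3, 5, 1, 7]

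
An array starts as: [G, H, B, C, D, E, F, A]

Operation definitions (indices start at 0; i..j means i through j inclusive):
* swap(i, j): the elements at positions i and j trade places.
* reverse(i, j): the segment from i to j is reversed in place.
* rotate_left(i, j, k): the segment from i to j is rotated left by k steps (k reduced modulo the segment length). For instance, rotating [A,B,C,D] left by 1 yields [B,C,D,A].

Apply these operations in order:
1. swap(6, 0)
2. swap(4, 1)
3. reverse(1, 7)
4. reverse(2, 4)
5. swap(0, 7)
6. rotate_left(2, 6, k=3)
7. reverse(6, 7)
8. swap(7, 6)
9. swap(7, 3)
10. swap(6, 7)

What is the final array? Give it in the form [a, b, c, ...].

Answer: [D, A, C, F, H, E, B, G]

Derivation:
After 1 (swap(6, 0)): [F, H, B, C, D, E, G, A]
After 2 (swap(4, 1)): [F, D, B, C, H, E, G, A]
After 3 (reverse(1, 7)): [F, A, G, E, H, C, B, D]
After 4 (reverse(2, 4)): [F, A, H, E, G, C, B, D]
After 5 (swap(0, 7)): [D, A, H, E, G, C, B, F]
After 6 (rotate_left(2, 6, k=3)): [D, A, C, B, H, E, G, F]
After 7 (reverse(6, 7)): [D, A, C, B, H, E, F, G]
After 8 (swap(7, 6)): [D, A, C, B, H, E, G, F]
After 9 (swap(7, 3)): [D, A, C, F, H, E, G, B]
After 10 (swap(6, 7)): [D, A, C, F, H, E, B, G]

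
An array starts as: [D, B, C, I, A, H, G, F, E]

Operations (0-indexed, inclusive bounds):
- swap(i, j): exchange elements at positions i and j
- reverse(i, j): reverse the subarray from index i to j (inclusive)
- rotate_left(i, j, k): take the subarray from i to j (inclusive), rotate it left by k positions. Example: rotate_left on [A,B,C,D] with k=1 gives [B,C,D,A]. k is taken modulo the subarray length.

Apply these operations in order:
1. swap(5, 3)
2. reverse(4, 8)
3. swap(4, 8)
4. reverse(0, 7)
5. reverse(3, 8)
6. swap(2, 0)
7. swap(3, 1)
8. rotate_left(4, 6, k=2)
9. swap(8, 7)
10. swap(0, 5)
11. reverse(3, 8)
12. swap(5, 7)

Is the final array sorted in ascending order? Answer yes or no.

Answer: no

Derivation:
After 1 (swap(5, 3)): [D, B, C, H, A, I, G, F, E]
After 2 (reverse(4, 8)): [D, B, C, H, E, F, G, I, A]
After 3 (swap(4, 8)): [D, B, C, H, A, F, G, I, E]
After 4 (reverse(0, 7)): [I, G, F, A, H, C, B, D, E]
After 5 (reverse(3, 8)): [I, G, F, E, D, B, C, H, A]
After 6 (swap(2, 0)): [F, G, I, E, D, B, C, H, A]
After 7 (swap(3, 1)): [F, E, I, G, D, B, C, H, A]
After 8 (rotate_left(4, 6, k=2)): [F, E, I, G, C, D, B, H, A]
After 9 (swap(8, 7)): [F, E, I, G, C, D, B, A, H]
After 10 (swap(0, 5)): [D, E, I, G, C, F, B, A, H]
After 11 (reverse(3, 8)): [D, E, I, H, A, B, F, C, G]
After 12 (swap(5, 7)): [D, E, I, H, A, C, F, B, G]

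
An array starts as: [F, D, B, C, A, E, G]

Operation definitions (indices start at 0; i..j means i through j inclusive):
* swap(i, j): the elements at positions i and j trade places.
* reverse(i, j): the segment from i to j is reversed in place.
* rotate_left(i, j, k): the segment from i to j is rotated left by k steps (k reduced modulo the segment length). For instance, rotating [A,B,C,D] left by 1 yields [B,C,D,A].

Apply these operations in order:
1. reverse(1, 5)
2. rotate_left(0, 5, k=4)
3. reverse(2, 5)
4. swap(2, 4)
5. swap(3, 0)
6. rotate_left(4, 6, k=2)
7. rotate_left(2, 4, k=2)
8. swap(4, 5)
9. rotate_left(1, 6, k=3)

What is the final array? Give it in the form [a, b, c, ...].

After 1 (reverse(1, 5)): [F, E, A, C, B, D, G]
After 2 (rotate_left(0, 5, k=4)): [B, D, F, E, A, C, G]
After 3 (reverse(2, 5)): [B, D, C, A, E, F, G]
After 4 (swap(2, 4)): [B, D, E, A, C, F, G]
After 5 (swap(3, 0)): [A, D, E, B, C, F, G]
After 6 (rotate_left(4, 6, k=2)): [A, D, E, B, G, C, F]
After 7 (rotate_left(2, 4, k=2)): [A, D, G, E, B, C, F]
After 8 (swap(4, 5)): [A, D, G, E, C, B, F]
After 9 (rotate_left(1, 6, k=3)): [A, C, B, F, D, G, E]

Answer: [A, C, B, F, D, G, E]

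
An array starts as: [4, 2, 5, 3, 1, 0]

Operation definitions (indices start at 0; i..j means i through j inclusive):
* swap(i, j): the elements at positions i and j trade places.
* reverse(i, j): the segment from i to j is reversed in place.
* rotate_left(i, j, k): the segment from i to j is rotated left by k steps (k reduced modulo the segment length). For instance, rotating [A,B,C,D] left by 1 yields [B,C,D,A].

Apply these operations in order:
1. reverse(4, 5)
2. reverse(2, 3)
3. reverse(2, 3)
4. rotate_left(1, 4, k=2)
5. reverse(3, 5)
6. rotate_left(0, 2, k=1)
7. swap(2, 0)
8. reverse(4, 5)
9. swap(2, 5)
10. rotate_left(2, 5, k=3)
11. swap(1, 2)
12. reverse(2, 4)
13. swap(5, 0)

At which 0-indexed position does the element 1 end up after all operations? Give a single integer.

Answer: 2

Derivation:
After 1 (reverse(4, 5)): [4, 2, 5, 3, 0, 1]
After 2 (reverse(2, 3)): [4, 2, 3, 5, 0, 1]
After 3 (reverse(2, 3)): [4, 2, 5, 3, 0, 1]
After 4 (rotate_left(1, 4, k=2)): [4, 3, 0, 2, 5, 1]
After 5 (reverse(3, 5)): [4, 3, 0, 1, 5, 2]
After 6 (rotate_left(0, 2, k=1)): [3, 0, 4, 1, 5, 2]
After 7 (swap(2, 0)): [4, 0, 3, 1, 5, 2]
After 8 (reverse(4, 5)): [4, 0, 3, 1, 2, 5]
After 9 (swap(2, 5)): [4, 0, 5, 1, 2, 3]
After 10 (rotate_left(2, 5, k=3)): [4, 0, 3, 5, 1, 2]
After 11 (swap(1, 2)): [4, 3, 0, 5, 1, 2]
After 12 (reverse(2, 4)): [4, 3, 1, 5, 0, 2]
After 13 (swap(5, 0)): [2, 3, 1, 5, 0, 4]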